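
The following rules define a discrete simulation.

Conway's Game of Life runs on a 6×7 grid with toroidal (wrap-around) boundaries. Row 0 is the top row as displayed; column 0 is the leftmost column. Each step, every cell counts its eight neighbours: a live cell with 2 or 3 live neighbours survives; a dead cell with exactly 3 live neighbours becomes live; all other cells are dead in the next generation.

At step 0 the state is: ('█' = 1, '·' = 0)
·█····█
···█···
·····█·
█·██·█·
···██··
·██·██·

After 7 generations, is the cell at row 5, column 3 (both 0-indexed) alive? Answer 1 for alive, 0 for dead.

step 0: ·█····█
···█···
·····█·
█·██·█·
···██··
·██·██·
step 1: ██·███·
·······
··██··█
··██·██
······█
███·██·
step 2: █··█·█·
██···██
··█████
█·█████
·······
··█····
step 3: █·█·██·
·█·····
·······
███····
·██·███
·······
step 4: ·█·····
·█·····
█·█····
█·██·██
··██·██
█·█····
step 5: ███····
███····
█·██···
█····█·
·····█·
█·██··█
step 6: ·······
······█
█·██···
·█··█··
██··██·
█·██··█
step 7: █·····█
·······
████···
····███
····██·
█·█████

1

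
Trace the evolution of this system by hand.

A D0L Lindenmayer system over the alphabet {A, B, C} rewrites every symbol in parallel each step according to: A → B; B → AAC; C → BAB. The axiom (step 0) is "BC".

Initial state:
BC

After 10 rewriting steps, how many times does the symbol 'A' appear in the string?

0) BC
1) AACBAB
2) BBBABAACBAAC
3) AACAACAACBAACBBBABAACBBBAB
4) BBBABBBBABBBBABAACBBBABAACAACAACBAACBBBABAACAACAACBAAC
5) AACAACAACBAACAACAACAACBAACAACAACAACBAACBBBABAACAACAACBAACBBBABBBBABBBBABAACBBBABAACAACAACBAACBBBABBBBABBBBABAACBBBAB
6) BBBABBBBABBBBABAACBBBABBBBABBBBABBBBABAACBBBABBBBABBBBABBB…BAACAACAACBAACAACAACAACBAACAACAACAACBAACBBBABAACAACAACBAAC  (len 242)
7) AACAACAACBAACAACAACAACBAACAACAACAACBAACBBBABAACAACAACBAACA…BBABBBBABBBBABAACBBBABAACAACAACBAACBBBABBBBABBBBABAACBBBAB  (len 518)
8) BBBABBBBABBBBABAACBBBABBBBABBBBABBBBABAACBBBABBBBABBBBABBB…BAACAACAACBAACAACAACAACBAACAACAACAACBAACBBBABAACAACAACBAAC  (len 1084)
9) AACAACAACBAACAACAACAACBAACAACAACAACBAACBBBABAACAACAACBAACA…BBABBBBABBBBABAACBBBABAACAACAACBAACBBBABBBBABBBBABAACBBBAB  (len 2314)
10) BBBABBBBABBBBABAACBBBABBBBABBBBABBBBABAACBBBABBBBABBBBABBB…BAACAACAACBAACAACAACAACBAACAACAACAACBAACBBBABAACAACAACBAAC  (len 4854)

2111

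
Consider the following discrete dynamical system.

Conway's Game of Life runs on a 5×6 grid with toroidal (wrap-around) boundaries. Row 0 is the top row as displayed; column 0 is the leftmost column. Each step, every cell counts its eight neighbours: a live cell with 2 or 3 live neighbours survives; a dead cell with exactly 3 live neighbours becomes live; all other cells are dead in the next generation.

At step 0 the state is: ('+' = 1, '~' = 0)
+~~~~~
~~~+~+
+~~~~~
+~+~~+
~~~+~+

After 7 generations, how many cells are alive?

6

t=0: +~~~~~
~~~+~+
+~~~~~
+~+~~+
~~~+~+
t=1: +~~~~+
+~~~~+
++~~+~
++~~++
~+~~++
t=2: ~+~~~~
~~~~+~
~~~~+~
~~++~~
~+~~~~
t=3: ~~~~~~
~~~~~~
~~~~+~
~~++~~
~+~~~~
t=4: ~~~~~~
~~~~~~
~~~+~~
~~++~~
~~+~~~
t=5: ~~~~~~
~~~~~~
~~++~~
~~++~~
~~++~~
t=6: ~~~~~~
~~~~~~
~~++~~
~+~~+~
~~++~~
t=7: ~~~~~~
~~~~~~
~~++~~
~+~~+~
~~++~~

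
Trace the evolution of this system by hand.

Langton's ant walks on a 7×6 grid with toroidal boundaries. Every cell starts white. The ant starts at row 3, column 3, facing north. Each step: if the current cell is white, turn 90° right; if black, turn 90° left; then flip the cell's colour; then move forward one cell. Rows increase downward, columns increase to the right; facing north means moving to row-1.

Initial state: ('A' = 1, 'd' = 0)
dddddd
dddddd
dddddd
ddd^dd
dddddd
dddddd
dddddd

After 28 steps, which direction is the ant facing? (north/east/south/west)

k=0  dddddd
dddddd
dddddd
ddd^dd
dddddd
dddddd
dddddd
k=1  dddddd
dddddd
dddddd
dddA>d
dddddd
dddddd
dddddd
k=2  dddddd
dddddd
dddddd
dddAAd
ddddvd
dddddd
dddddd
k=3  dddddd
dddddd
dddddd
dddAAd
ddd<Ad
dddddd
dddddd
k=4  dddddd
dddddd
dddddd
ddd^Ad
dddAAd
dddddd
dddddd
k=5  dddddd
dddddd
dddddd
dd<dAd
dddAAd
dddddd
dddddd
k=6  dddddd
dddddd
dd^ddd
ddAdAd
dddAAd
dddddd
dddddd
k=7  dddddd
dddddd
ddA>dd
ddAdAd
dddAAd
dddddd
dddddd
k=8  dddddd
dddddd
ddAAdd
ddAvAd
dddAAd
dddddd
dddddd
k=9  dddddd
dddddd
ddAAdd
dd<AAd
dddAAd
dddddd
dddddd
k=10  dddddd
dddddd
ddAAdd
dddAAd
ddvAAd
dddddd
dddddd
k=11  dddddd
dddddd
ddAAdd
dddAAd
d<AAAd
dddddd
dddddd
k=12  dddddd
dddddd
ddAAdd
d^dAAd
dAAAAd
dddddd
dddddd
k=13  dddddd
dddddd
ddAAdd
dA>AAd
dAAAAd
dddddd
dddddd
k=14  dddddd
dddddd
ddAAdd
dAAAAd
dAvAAd
dddddd
dddddd
k=15  dddddd
dddddd
ddAAdd
dAAAAd
dAd>Ad
dddddd
dddddd
k=16  dddddd
dddddd
ddAAdd
dAA^Ad
dAddAd
dddddd
dddddd
k=17  dddddd
dddddd
ddAAdd
dA<dAd
dAddAd
dddddd
dddddd
k=18  dddddd
dddddd
ddAAdd
dAddAd
dAvdAd
dddddd
dddddd
k=19  dddddd
dddddd
ddAAdd
dAddAd
d<AdAd
dddddd
dddddd
k=20  dddddd
dddddd
ddAAdd
dAddAd
ddAdAd
dvdddd
dddddd
k=21  dddddd
dddddd
ddAAdd
dAddAd
ddAdAd
<Adddd
dddddd
k=22  dddddd
dddddd
ddAAdd
dAddAd
^dAdAd
AAdddd
dddddd
k=23  dddddd
dddddd
ddAAdd
dAddAd
A>AdAd
AAdddd
dddddd
k=24  dddddd
dddddd
ddAAdd
dAddAd
AAAdAd
Avdddd
dddddd
k=25  dddddd
dddddd
ddAAdd
dAddAd
AAAdAd
Ad>ddd
dddddd
k=26  dddddd
dddddd
ddAAdd
dAddAd
AAAdAd
AdAddd
ddvddd
k=27  dddddd
dddddd
ddAAdd
dAddAd
AAAdAd
AdAddd
d<Addd
k=28  dddddd
dddddd
ddAAdd
dAddAd
AAAdAd
A^Addd
dAAddd

north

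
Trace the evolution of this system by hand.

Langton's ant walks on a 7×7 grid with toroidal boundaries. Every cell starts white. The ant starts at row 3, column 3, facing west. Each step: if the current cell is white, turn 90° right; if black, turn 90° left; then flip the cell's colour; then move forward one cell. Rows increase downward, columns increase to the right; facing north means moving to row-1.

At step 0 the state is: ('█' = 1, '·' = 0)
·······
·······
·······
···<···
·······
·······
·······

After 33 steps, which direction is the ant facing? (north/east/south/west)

gen 0: ·······
·······
·······
···<···
·······
·······
·······
gen 1: ·······
·······
···^···
···█···
·······
·······
·······
gen 2: ·······
·······
···█>··
···█···
·······
·······
·······
gen 3: ·······
·······
···██··
···█v··
·······
·······
·······
gen 4: ·······
·······
···██··
···<█··
·······
·······
·······
gen 5: ·······
·······
···██··
····█··
···v···
·······
·······
gen 6: ·······
·······
···██··
····█··
··<█···
·······
·······
gen 7: ·······
·······
···██··
··^·█··
··██···
·······
·······
gen 8: ·······
·······
···██··
··█>█··
··██···
·······
·······
gen 9: ·······
·······
···██··
··███··
··█v···
·······
·······
gen 10: ·······
·······
···██··
··███··
··█·>··
·······
·······
gen 11: ·······
·······
···██··
··███··
··█·█··
····v··
·······
gen 12: ·······
·······
···██··
··███··
··█·█··
···<█··
·······
gen 13: ·······
·······
···██··
··███··
··█^█··
···██··
·······
gen 14: ·······
·······
···██··
··███··
··██>··
···██··
·······
gen 15: ·······
·······
···██··
··██^··
··██···
···██··
·······
gen 16: ·······
·······
···██··
··█<···
··██···
···██··
·······
gen 17: ·······
·······
···██··
··█····
··█v···
···██··
·······
gen 18: ·······
·······
···██··
··█····
··█·>··
···██··
·······
gen 19: ·······
·······
···██··
··█····
··█·█··
···█v··
·······
gen 20: ·······
·······
···██··
··█····
··█·█··
···█·>·
·······
gen 21: ·······
·······
···██··
··█····
··█·█··
···█·█·
·····v·
gen 22: ·······
·······
···██··
··█····
··█·█··
···█·█·
····<█·
gen 23: ·······
·······
···██··
··█····
··█·█··
···█^█·
····██·
gen 24: ·······
·······
···██··
··█····
··█·█··
···██>·
····██·
gen 25: ·······
·······
···██··
··█····
··█·█^·
···██··
····██·
gen 26: ·······
·······
···██··
··█····
··█·██>
···██··
····██·
gen 27: ·······
·······
···██··
··█····
··█·███
···██·v
····██·
gen 28: ·······
·······
···██··
··█····
··█·███
···██<█
····██·
gen 29: ·······
·······
···██··
··█····
··█·█^█
···████
····██·
gen 30: ·······
·······
···██··
··█····
··█·<·█
···████
····██·
gen 31: ·······
·······
···██··
··█····
··█···█
···█v██
····██·
gen 32: ·······
·······
···██··
··█····
··█···█
···█·>█
····██·
gen 33: ·······
·······
···██··
··█····
··█··^█
···█··█
····██·

north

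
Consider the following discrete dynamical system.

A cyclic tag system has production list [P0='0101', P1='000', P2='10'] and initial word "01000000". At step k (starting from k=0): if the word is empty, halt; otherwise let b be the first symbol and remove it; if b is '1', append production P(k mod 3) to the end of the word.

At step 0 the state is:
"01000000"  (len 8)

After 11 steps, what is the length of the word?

0

gen 0: "01000000"  (len 8)
gen 1: "1000000"  (len 7)
gen 2: "000000000"  (len 9)
gen 3: "00000000"  (len 8)
gen 4: "0000000"  (len 7)
gen 5: "000000"  (len 6)
gen 6: "00000"  (len 5)
gen 7: "0000"  (len 4)
gen 8: "000"  (len 3)
gen 9: "00"  (len 2)
gen 10: "0"  (len 1)
gen 11: (halted — word empty)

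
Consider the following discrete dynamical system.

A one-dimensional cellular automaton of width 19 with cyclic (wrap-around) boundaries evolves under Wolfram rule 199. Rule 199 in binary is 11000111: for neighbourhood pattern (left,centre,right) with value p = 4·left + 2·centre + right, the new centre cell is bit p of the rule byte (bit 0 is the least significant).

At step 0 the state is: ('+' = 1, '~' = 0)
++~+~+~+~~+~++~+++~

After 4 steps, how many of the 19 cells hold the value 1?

t=0: ++~+~+~+~~+~++~+++~
t=1: ~+~+~+~+~++~~+~~++~
t=2: ++~+~+~+~~+~++~+~+~
t=3: ~+~+~+~+~++~~+~+~+~
t=4: ++~+~+~+~~+~++~+~+~

10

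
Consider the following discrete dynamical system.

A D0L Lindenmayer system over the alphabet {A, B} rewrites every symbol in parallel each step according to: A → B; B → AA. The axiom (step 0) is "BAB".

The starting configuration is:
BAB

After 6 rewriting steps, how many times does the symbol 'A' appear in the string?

k=0  BAB
k=1  AABAA
k=2  BBAABB
k=3  AAAABBAAAA
k=4  BBBBAAAABBBB
k=5  AAAAAAAABBBBAAAAAAAA
k=6  BBBBBBBBAAAAAAAABBBBBBBB

8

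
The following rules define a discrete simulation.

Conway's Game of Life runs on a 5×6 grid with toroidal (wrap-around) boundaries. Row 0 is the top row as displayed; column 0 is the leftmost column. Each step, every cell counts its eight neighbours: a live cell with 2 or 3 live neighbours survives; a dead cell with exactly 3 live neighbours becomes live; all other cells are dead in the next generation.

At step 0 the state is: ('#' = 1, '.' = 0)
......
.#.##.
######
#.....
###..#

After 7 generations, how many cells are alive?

10

gen 0: ......
.#.##.
######
#.....
###..#
gen 1: ...###
.#....
......
......
##...#
gen 2: .##.##
....#.
......
#.....
#....#
gen 3: .#.##.
...###
......
#....#
....#.
gen 4: ..#...
..##.#
#.....
.....#
#..##.
gen 5: .##..#
.###..
#...##
#...##
...###
gen 6: .#...#
...#..
..#...
......
.###..
gen 7: ##.##.
..#...
......
.#.#..
###...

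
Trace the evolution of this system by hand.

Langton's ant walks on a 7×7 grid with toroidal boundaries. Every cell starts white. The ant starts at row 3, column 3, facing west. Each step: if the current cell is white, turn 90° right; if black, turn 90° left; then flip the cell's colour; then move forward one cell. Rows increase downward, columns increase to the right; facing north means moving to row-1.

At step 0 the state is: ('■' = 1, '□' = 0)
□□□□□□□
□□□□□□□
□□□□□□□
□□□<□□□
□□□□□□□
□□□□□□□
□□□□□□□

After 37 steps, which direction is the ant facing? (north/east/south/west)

south

[0] □□□□□□□
□□□□□□□
□□□□□□□
□□□<□□□
□□□□□□□
□□□□□□□
□□□□□□□
[1] □□□□□□□
□□□□□□□
□□□^□□□
□□□■□□□
□□□□□□□
□□□□□□□
□□□□□□□
[2] □□□□□□□
□□□□□□□
□□□■>□□
□□□■□□□
□□□□□□□
□□□□□□□
□□□□□□□
[3] □□□□□□□
□□□□□□□
□□□■■□□
□□□■v□□
□□□□□□□
□□□□□□□
□□□□□□□
[4] □□□□□□□
□□□□□□□
□□□■■□□
□□□<■□□
□□□□□□□
□□□□□□□
□□□□□□□
[5] □□□□□□□
□□□□□□□
□□□■■□□
□□□□■□□
□□□v□□□
□□□□□□□
□□□□□□□
[6] □□□□□□□
□□□□□□□
□□□■■□□
□□□□■□□
□□<■□□□
□□□□□□□
□□□□□□□
[7] □□□□□□□
□□□□□□□
□□□■■□□
□□^□■□□
□□■■□□□
□□□□□□□
□□□□□□□
[8] □□□□□□□
□□□□□□□
□□□■■□□
□□■>■□□
□□■■□□□
□□□□□□□
□□□□□□□
[9] □□□□□□□
□□□□□□□
□□□■■□□
□□■■■□□
□□■v□□□
□□□□□□□
□□□□□□□
[10] □□□□□□□
□□□□□□□
□□□■■□□
□□■■■□□
□□■□>□□
□□□□□□□
□□□□□□□
[11] □□□□□□□
□□□□□□□
□□□■■□□
□□■■■□□
□□■□■□□
□□□□v□□
□□□□□□□
[12] □□□□□□□
□□□□□□□
□□□■■□□
□□■■■□□
□□■□■□□
□□□<■□□
□□□□□□□
[13] □□□□□□□
□□□□□□□
□□□■■□□
□□■■■□□
□□■^■□□
□□□■■□□
□□□□□□□
[14] □□□□□□□
□□□□□□□
□□□■■□□
□□■■■□□
□□■■>□□
□□□■■□□
□□□□□□□
[15] □□□□□□□
□□□□□□□
□□□■■□□
□□■■^□□
□□■■□□□
□□□■■□□
□□□□□□□
[16] □□□□□□□
□□□□□□□
□□□■■□□
□□■<□□□
□□■■□□□
□□□■■□□
□□□□□□□
[17] □□□□□□□
□□□□□□□
□□□■■□□
□□■□□□□
□□■v□□□
□□□■■□□
□□□□□□□
[18] □□□□□□□
□□□□□□□
□□□■■□□
□□■□□□□
□□■□>□□
□□□■■□□
□□□□□□□
[19] □□□□□□□
□□□□□□□
□□□■■□□
□□■□□□□
□□■□■□□
□□□■v□□
□□□□□□□
[20] □□□□□□□
□□□□□□□
□□□■■□□
□□■□□□□
□□■□■□□
□□□■□>□
□□□□□□□
[21] □□□□□□□
□□□□□□□
□□□■■□□
□□■□□□□
□□■□■□□
□□□■□■□
□□□□□v□
[22] □□□□□□□
□□□□□□□
□□□■■□□
□□■□□□□
□□■□■□□
□□□■□■□
□□□□<■□
[23] □□□□□□□
□□□□□□□
□□□■■□□
□□■□□□□
□□■□■□□
□□□■^■□
□□□□■■□
[24] □□□□□□□
□□□□□□□
□□□■■□□
□□■□□□□
□□■□■□□
□□□■■>□
□□□□■■□
[25] □□□□□□□
□□□□□□□
□□□■■□□
□□■□□□□
□□■□■^□
□□□■■□□
□□□□■■□
[26] □□□□□□□
□□□□□□□
□□□■■□□
□□■□□□□
□□■□■■>
□□□■■□□
□□□□■■□
[27] □□□□□□□
□□□□□□□
□□□■■□□
□□■□□□□
□□■□■■■
□□□■■□v
□□□□■■□
[28] □□□□□□□
□□□□□□□
□□□■■□□
□□■□□□□
□□■□■■■
□□□■■<■
□□□□■■□
[29] □□□□□□□
□□□□□□□
□□□■■□□
□□■□□□□
□□■□■^■
□□□■■■■
□□□□■■□
[30] □□□□□□□
□□□□□□□
□□□■■□□
□□■□□□□
□□■□<□■
□□□■■■■
□□□□■■□
[31] □□□□□□□
□□□□□□□
□□□■■□□
□□■□□□□
□□■□□□■
□□□■v■■
□□□□■■□
[32] □□□□□□□
□□□□□□□
□□□■■□□
□□■□□□□
□□■□□□■
□□□■□>■
□□□□■■□
[33] □□□□□□□
□□□□□□□
□□□■■□□
□□■□□□□
□□■□□^■
□□□■□□■
□□□□■■□
[34] □□□□□□□
□□□□□□□
□□□■■□□
□□■□□□□
□□■□□■>
□□□■□□■
□□□□■■□
[35] □□□□□□□
□□□□□□□
□□□■■□□
□□■□□□^
□□■□□■□
□□□■□□■
□□□□■■□
[36] □□□□□□□
□□□□□□□
□□□■■□□
>□■□□□■
□□■□□■□
□□□■□□■
□□□□■■□
[37] □□□□□□□
□□□□□□□
□□□■■□□
■□■□□□■
v□■□□■□
□□□■□□■
□□□□■■□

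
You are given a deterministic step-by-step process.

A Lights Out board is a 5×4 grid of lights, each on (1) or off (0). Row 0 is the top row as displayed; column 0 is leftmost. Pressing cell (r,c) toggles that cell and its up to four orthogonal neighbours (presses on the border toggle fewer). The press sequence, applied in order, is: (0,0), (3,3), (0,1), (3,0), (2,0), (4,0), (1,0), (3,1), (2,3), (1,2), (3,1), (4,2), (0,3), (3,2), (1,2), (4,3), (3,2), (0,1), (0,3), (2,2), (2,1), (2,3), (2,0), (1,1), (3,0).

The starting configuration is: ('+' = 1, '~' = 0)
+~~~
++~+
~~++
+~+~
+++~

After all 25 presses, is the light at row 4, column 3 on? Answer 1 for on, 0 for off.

1

step 0: +~~~
++~+
~~++
+~+~
+++~
step 1: ~+~~
~+~+
~~++
+~+~
+++~
step 2: ~+~~
~+~+
~~+~
+~~+
++++
step 3: +~+~
~~~+
~~+~
+~~+
++++
step 4: +~+~
~~~+
+~+~
~+~+
~+++
step 5: +~+~
+~~+
~++~
++~+
~+++
step 6: +~+~
+~~+
~++~
~+~+
+~++
step 7: ~~+~
~+~+
+++~
~+~+
+~++
step 8: ~~+~
~+~+
+~+~
+~++
++++
step 9: ~~+~
~+~~
+~~+
+~+~
++++
step 10: ~~~~
~~++
+~++
+~+~
++++
step 11: ~~~~
~~++
++++
~+~~
+~++
step 12: ~~~~
~~++
++++
~++~
++~~
step 13: ~~++
~~+~
++++
~++~
++~~
step 14: ~~++
~~+~
++~+
~~~+
+++~
step 15: ~~~+
~+~+
++++
~~~+
+++~
step 16: ~~~+
~+~+
++++
~~~~
++~+
step 17: ~~~+
~+~+
++~+
~+++
++++
step 18: ++++
~~~+
++~+
~+++
++++
step 19: ++~~
~~~~
++~+
~+++
++++
step 20: ++~~
~~+~
+~+~
~+~+
++++
step 21: ++~~
~++~
~+~~
~~~+
++++
step 22: ++~~
~+++
~+++
~~~~
++++
step 23: ++~~
++++
+~++
+~~~
++++
step 24: +~~~
~~~+
++++
+~~~
++++
step 25: +~~~
~~~+
~+++
~+~~
~+++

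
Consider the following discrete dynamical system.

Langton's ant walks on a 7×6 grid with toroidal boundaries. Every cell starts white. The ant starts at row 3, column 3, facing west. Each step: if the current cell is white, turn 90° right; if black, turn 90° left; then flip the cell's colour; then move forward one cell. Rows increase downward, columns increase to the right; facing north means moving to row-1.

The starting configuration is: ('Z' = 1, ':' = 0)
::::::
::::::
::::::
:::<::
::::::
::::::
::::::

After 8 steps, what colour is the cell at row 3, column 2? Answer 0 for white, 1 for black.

1

t=0: ::::::
::::::
::::::
:::<::
::::::
::::::
::::::
t=1: ::::::
::::::
:::^::
:::Z::
::::::
::::::
::::::
t=2: ::::::
::::::
:::Z>:
:::Z::
::::::
::::::
::::::
t=3: ::::::
::::::
:::ZZ:
:::Zv:
::::::
::::::
::::::
t=4: ::::::
::::::
:::ZZ:
:::<Z:
::::::
::::::
::::::
t=5: ::::::
::::::
:::ZZ:
::::Z:
:::v::
::::::
::::::
t=6: ::::::
::::::
:::ZZ:
::::Z:
::<Z::
::::::
::::::
t=7: ::::::
::::::
:::ZZ:
::^:Z:
::ZZ::
::::::
::::::
t=8: ::::::
::::::
:::ZZ:
::Z>Z:
::ZZ::
::::::
::::::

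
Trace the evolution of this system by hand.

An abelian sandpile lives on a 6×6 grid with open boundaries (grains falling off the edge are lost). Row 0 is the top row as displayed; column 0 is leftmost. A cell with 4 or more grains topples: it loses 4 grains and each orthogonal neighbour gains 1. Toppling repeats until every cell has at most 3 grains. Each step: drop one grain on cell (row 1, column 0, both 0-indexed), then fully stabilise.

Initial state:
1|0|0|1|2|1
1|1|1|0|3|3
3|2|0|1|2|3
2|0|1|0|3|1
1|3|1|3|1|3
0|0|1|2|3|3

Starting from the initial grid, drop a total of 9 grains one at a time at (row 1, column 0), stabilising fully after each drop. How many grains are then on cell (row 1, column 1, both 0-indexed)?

0) 1|0|0|1|2|1
1|1|1|0|3|3
3|2|0|1|2|3
2|0|1|0|3|1
1|3|1|3|1|3
0|0|1|2|3|3
1) 1|0|0|1|2|1
2|1|1|0|3|3
3|2|0|1|2|3
2|0|1|0|3|1
1|3|1|3|1|3
0|0|1|2|3|3
2) 1|0|0|1|2|1
3|1|1|0|3|3
3|2|0|1|2|3
2|0|1|0|3|1
1|3|1|3|1|3
0|0|1|2|3|3
3) 2|0|0|1|2|1
1|2|1|0|3|3
0|3|0|1|2|3
3|0|1|0|3|1
1|3|1|3|1|3
0|0|1|2|3|3
4) 2|0|0|1|2|1
2|2|1|0|3|3
0|3|0|1|2|3
3|0|1|0|3|1
1|3|1|3|1|3
0|0|1|2|3|3
5) 2|0|0|1|2|1
3|2|1|0|3|3
0|3|0|1|2|3
3|0|1|0|3|1
1|3|1|3|1|3
0|0|1|2|3|3
6) 3|0|0|1|2|1
0|3|1|0|3|3
1|3|0|1|2|3
3|0|1|0|3|1
1|3|1|3|1|3
0|0|1|2|3|3
7) 3|0|0|1|2|1
1|3|1|0|3|3
1|3|0|1|2|3
3|0|1|0|3|1
1|3|1|3|1|3
0|0|1|2|3|3
8) 3|0|0|1|2|1
2|3|1|0|3|3
1|3|0|1|2|3
3|0|1|0|3|1
1|3|1|3|1|3
0|0|1|2|3|3
9) 3|0|0|1|2|1
3|3|1|0|3|3
1|3|0|1|2|3
3|0|1|0|3|1
1|3|1|3|1|3
0|0|1|2|3|3

3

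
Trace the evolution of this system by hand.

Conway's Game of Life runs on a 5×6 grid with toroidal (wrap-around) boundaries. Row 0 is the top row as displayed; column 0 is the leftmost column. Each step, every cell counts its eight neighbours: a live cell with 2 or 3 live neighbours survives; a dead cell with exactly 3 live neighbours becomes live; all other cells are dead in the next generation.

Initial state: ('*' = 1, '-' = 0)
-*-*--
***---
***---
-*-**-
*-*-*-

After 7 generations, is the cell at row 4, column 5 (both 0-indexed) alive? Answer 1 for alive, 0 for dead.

0

gen 0: -*-*--
***---
***---
-*-**-
*-*-*-
gen 1: ---*-*
---*--
-----*
----*-
*---**
gen 2: *--*-*
------
----*-
*---*-
*--*--
gen 3: *---**
----**
-----*
---**-
**-*--
gen 4: -*-*--
------
---*-*
*-****
****--
gen 5: **-*--
--*-*-
*-**-*
------
------
gen 6: -***--
----*-
-*****
------
------
gen 7: --**--
*----*
--****
--***-
--*---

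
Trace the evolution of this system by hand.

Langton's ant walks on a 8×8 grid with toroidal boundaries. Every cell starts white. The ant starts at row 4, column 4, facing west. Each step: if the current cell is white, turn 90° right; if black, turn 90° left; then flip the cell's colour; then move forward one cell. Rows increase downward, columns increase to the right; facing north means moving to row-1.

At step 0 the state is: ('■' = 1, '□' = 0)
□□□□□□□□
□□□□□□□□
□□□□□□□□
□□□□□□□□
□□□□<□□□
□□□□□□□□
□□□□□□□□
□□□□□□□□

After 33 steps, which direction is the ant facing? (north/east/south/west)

gen 0: □□□□□□□□
□□□□□□□□
□□□□□□□□
□□□□□□□□
□□□□<□□□
□□□□□□□□
□□□□□□□□
□□□□□□□□
gen 1: □□□□□□□□
□□□□□□□□
□□□□□□□□
□□□□^□□□
□□□□■□□□
□□□□□□□□
□□□□□□□□
□□□□□□□□
gen 2: □□□□□□□□
□□□□□□□□
□□□□□□□□
□□□□■>□□
□□□□■□□□
□□□□□□□□
□□□□□□□□
□□□□□□□□
gen 3: □□□□□□□□
□□□□□□□□
□□□□□□□□
□□□□■■□□
□□□□■v□□
□□□□□□□□
□□□□□□□□
□□□□□□□□
gen 4: □□□□□□□□
□□□□□□□□
□□□□□□□□
□□□□■■□□
□□□□<■□□
□□□□□□□□
□□□□□□□□
□□□□□□□□
gen 5: □□□□□□□□
□□□□□□□□
□□□□□□□□
□□□□■■□□
□□□□□■□□
□□□□v□□□
□□□□□□□□
□□□□□□□□
gen 6: □□□□□□□□
□□□□□□□□
□□□□□□□□
□□□□■■□□
□□□□□■□□
□□□<■□□□
□□□□□□□□
□□□□□□□□
gen 7: □□□□□□□□
□□□□□□□□
□□□□□□□□
□□□□■■□□
□□□^□■□□
□□□■■□□□
□□□□□□□□
□□□□□□□□
gen 8: □□□□□□□□
□□□□□□□□
□□□□□□□□
□□□□■■□□
□□□■>■□□
□□□■■□□□
□□□□□□□□
□□□□□□□□
gen 9: □□□□□□□□
□□□□□□□□
□□□□□□□□
□□□□■■□□
□□□■■■□□
□□□■v□□□
□□□□□□□□
□□□□□□□□
gen 10: □□□□□□□□
□□□□□□□□
□□□□□□□□
□□□□■■□□
□□□■■■□□
□□□■□>□□
□□□□□□□□
□□□□□□□□
gen 11: □□□□□□□□
□□□□□□□□
□□□□□□□□
□□□□■■□□
□□□■■■□□
□□□■□■□□
□□□□□v□□
□□□□□□□□
gen 12: □□□□□□□□
□□□□□□□□
□□□□□□□□
□□□□■■□□
□□□■■■□□
□□□■□■□□
□□□□<■□□
□□□□□□□□
gen 13: □□□□□□□□
□□□□□□□□
□□□□□□□□
□□□□■■□□
□□□■■■□□
□□□■^■□□
□□□□■■□□
□□□□□□□□
gen 14: □□□□□□□□
□□□□□□□□
□□□□□□□□
□□□□■■□□
□□□■■■□□
□□□■■>□□
□□□□■■□□
□□□□□□□□
gen 15: □□□□□□□□
□□□□□□□□
□□□□□□□□
□□□□■■□□
□□□■■^□□
□□□■■□□□
□□□□■■□□
□□□□□□□□
gen 16: □□□□□□□□
□□□□□□□□
□□□□□□□□
□□□□■■□□
□□□■<□□□
□□□■■□□□
□□□□■■□□
□□□□□□□□
gen 17: □□□□□□□□
□□□□□□□□
□□□□□□□□
□□□□■■□□
□□□■□□□□
□□□■v□□□
□□□□■■□□
□□□□□□□□
gen 18: □□□□□□□□
□□□□□□□□
□□□□□□□□
□□□□■■□□
□□□■□□□□
□□□■□>□□
□□□□■■□□
□□□□□□□□
gen 19: □□□□□□□□
□□□□□□□□
□□□□□□□□
□□□□■■□□
□□□■□□□□
□□□■□■□□
□□□□■v□□
□□□□□□□□
gen 20: □□□□□□□□
□□□□□□□□
□□□□□□□□
□□□□■■□□
□□□■□□□□
□□□■□■□□
□□□□■□>□
□□□□□□□□
gen 21: □□□□□□□□
□□□□□□□□
□□□□□□□□
□□□□■■□□
□□□■□□□□
□□□■□■□□
□□□□■□■□
□□□□□□v□
gen 22: □□□□□□□□
□□□□□□□□
□□□□□□□□
□□□□■■□□
□□□■□□□□
□□□■□■□□
□□□□■□■□
□□□□□<■□
gen 23: □□□□□□□□
□□□□□□□□
□□□□□□□□
□□□□■■□□
□□□■□□□□
□□□■□■□□
□□□□■^■□
□□□□□■■□
gen 24: □□□□□□□□
□□□□□□□□
□□□□□□□□
□□□□■■□□
□□□■□□□□
□□□■□■□□
□□□□■■>□
□□□□□■■□
gen 25: □□□□□□□□
□□□□□□□□
□□□□□□□□
□□□□■■□□
□□□■□□□□
□□□■□■^□
□□□□■■□□
□□□□□■■□
gen 26: □□□□□□□□
□□□□□□□□
□□□□□□□□
□□□□■■□□
□□□■□□□□
□□□■□■■>
□□□□■■□□
□□□□□■■□
gen 27: □□□□□□□□
□□□□□□□□
□□□□□□□□
□□□□■■□□
□□□■□□□□
□□□■□■■■
□□□□■■□v
□□□□□■■□
gen 28: □□□□□□□□
□□□□□□□□
□□□□□□□□
□□□□■■□□
□□□■□□□□
□□□■□■■■
□□□□■■<■
□□□□□■■□
gen 29: □□□□□□□□
□□□□□□□□
□□□□□□□□
□□□□■■□□
□□□■□□□□
□□□■□■^■
□□□□■■■■
□□□□□■■□
gen 30: □□□□□□□□
□□□□□□□□
□□□□□□□□
□□□□■■□□
□□□■□□□□
□□□■□<□■
□□□□■■■■
□□□□□■■□
gen 31: □□□□□□□□
□□□□□□□□
□□□□□□□□
□□□□■■□□
□□□■□□□□
□□□■□□□■
□□□□■v■■
□□□□□■■□
gen 32: □□□□□□□□
□□□□□□□□
□□□□□□□□
□□□□■■□□
□□□■□□□□
□□□■□□□■
□□□□■□>■
□□□□□■■□
gen 33: □□□□□□□□
□□□□□□□□
□□□□□□□□
□□□□■■□□
□□□■□□□□
□□□■□□^■
□□□□■□□■
□□□□□■■□

north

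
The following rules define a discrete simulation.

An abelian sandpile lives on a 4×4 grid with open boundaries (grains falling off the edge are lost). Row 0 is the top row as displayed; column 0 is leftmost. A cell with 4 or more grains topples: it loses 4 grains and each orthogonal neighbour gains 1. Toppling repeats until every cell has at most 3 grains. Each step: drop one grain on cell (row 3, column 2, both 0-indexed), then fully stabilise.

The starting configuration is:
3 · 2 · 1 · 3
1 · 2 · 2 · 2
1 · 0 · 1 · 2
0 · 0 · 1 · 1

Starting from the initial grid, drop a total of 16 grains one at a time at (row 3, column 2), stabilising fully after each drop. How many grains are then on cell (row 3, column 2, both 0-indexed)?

0

[0] 3 · 2 · 1 · 3
1 · 2 · 2 · 2
1 · 0 · 1 · 2
0 · 0 · 1 · 1
[1] 3 · 2 · 1 · 3
1 · 2 · 2 · 2
1 · 0 · 1 · 2
0 · 0 · 2 · 1
[2] 3 · 2 · 1 · 3
1 · 2 · 2 · 2
1 · 0 · 1 · 2
0 · 0 · 3 · 1
[3] 3 · 2 · 1 · 3
1 · 2 · 2 · 2
1 · 0 · 2 · 2
0 · 1 · 0 · 2
[4] 3 · 2 · 1 · 3
1 · 2 · 2 · 2
1 · 0 · 2 · 2
0 · 1 · 1 · 2
[5] 3 · 2 · 1 · 3
1 · 2 · 2 · 2
1 · 0 · 2 · 2
0 · 1 · 2 · 2
[6] 3 · 2 · 1 · 3
1 · 2 · 2 · 2
1 · 0 · 2 · 2
0 · 1 · 3 · 2
[7] 3 · 2 · 1 · 3
1 · 2 · 2 · 2
1 · 0 · 3 · 2
0 · 2 · 0 · 3
[8] 3 · 2 · 1 · 3
1 · 2 · 2 · 2
1 · 0 · 3 · 2
0 · 2 · 1 · 3
[9] 3 · 2 · 1 · 3
1 · 2 · 2 · 2
1 · 0 · 3 · 2
0 · 2 · 2 · 3
[10] 3 · 2 · 1 · 3
1 · 2 · 2 · 2
1 · 0 · 3 · 2
0 · 2 · 3 · 3
[11] 3 · 2 · 1 · 3
1 · 2 · 3 · 3
1 · 1 · 1 · 0
0 · 3 · 2 · 1
[12] 3 · 2 · 1 · 3
1 · 2 · 3 · 3
1 · 1 · 1 · 0
0 · 3 · 3 · 1
[13] 3 · 2 · 1 · 3
1 · 2 · 3 · 3
1 · 2 · 2 · 0
1 · 0 · 1 · 2
[14] 3 · 2 · 1 · 3
1 · 2 · 3 · 3
1 · 2 · 2 · 0
1 · 0 · 2 · 2
[15] 3 · 2 · 1 · 3
1 · 2 · 3 · 3
1 · 2 · 2 · 0
1 · 0 · 3 · 2
[16] 3 · 2 · 1 · 3
1 · 2 · 3 · 3
1 · 2 · 3 · 0
1 · 1 · 0 · 3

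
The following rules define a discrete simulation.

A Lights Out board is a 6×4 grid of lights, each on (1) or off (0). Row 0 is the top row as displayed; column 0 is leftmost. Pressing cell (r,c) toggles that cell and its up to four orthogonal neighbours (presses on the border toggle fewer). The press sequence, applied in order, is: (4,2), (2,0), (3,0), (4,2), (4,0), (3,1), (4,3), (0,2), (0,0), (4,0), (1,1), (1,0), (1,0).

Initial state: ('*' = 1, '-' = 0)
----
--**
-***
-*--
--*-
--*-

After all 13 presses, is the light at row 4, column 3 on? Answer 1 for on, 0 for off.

gen 0: ----
--**
-***
-*--
--*-
--*-
gen 1: ----
--**
-***
-**-
-*-*
----
gen 2: ----
*-**
*-**
***-
-*-*
----
gen 3: ----
*-**
--**
--*-
**-*
----
gen 4: ----
*-**
--**
----
*-*-
--*-
gen 5: ----
*-**
--**
*---
-**-
*-*-
gen 6: ----
*-**
-***
-**-
--*-
*-*-
gen 7: ----
*-**
-***
-***
---*
*-**
gen 8: -***
*--*
-***
-***
---*
*-**
gen 9: *-**
---*
-***
-***
---*
*-**
gen 10: *-**
---*
-***
****
**-*
--**
gen 11: ****
****
--**
****
**-*
--**
gen 12: -***
--**
*-**
****
**-*
--**
gen 13: ****
****
--**
****
**-*
--**

1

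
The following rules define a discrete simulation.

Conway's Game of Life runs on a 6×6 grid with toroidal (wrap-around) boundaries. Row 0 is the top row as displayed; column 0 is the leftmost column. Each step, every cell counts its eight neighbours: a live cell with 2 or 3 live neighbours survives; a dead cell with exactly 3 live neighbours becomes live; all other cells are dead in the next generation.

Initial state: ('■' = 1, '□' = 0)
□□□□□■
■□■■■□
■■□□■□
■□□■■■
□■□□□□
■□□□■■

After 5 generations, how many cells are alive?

0) □□□□□■
■□■■■□
■■□□■□
■□□■■■
□■□□□□
■□□□■■
1) □■□□□□
■□■■■□
□□□□□□
□□■■■□
□■□■□□
■□□□■■
2) □■■□□□
□■■■□□
□■□□□■
□□■■■□
■■□□□□
■■■□■■
3) □□□□■■
□□□■□□
■■□□□□
□□■■■■
□□□□□□
□□□■□■
4) □□□■□■
■□□□■■
■■□□□■
■■■■■■
□□■□□■
□□□□□■
5) □□□□□□
□■□□□□
□□□□□□
□□□■□□
□□■□□□
■□□□□■

5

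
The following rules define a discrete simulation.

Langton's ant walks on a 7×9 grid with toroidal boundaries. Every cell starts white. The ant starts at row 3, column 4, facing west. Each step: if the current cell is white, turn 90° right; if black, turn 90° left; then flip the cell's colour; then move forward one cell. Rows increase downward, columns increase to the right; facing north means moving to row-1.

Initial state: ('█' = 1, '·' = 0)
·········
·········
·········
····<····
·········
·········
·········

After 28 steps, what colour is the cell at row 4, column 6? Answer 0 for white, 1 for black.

1

0) ·········
·········
·········
····<····
·········
·········
·········
1) ·········
·········
····^····
····█····
·········
·········
·········
2) ·········
·········
····█>···
····█····
·········
·········
·········
3) ·········
·········
····██···
····█v···
·········
·········
·········
4) ·········
·········
····██···
····<█···
·········
·········
·········
5) ·········
·········
····██···
·····█···
····v····
·········
·········
6) ·········
·········
····██···
·····█···
···<█····
·········
·········
7) ·········
·········
····██···
···^·█···
···██····
·········
·········
8) ·········
·········
····██···
···█>█···
···██····
·········
·········
9) ·········
·········
····██···
···███···
···█v····
·········
·········
10) ·········
·········
····██···
···███···
···█·>···
·········
·········
11) ·········
·········
····██···
···███···
···█·█···
·····v···
·········
12) ·········
·········
····██···
···███···
···█·█···
····<█···
·········
13) ·········
·········
····██···
···███···
···█^█···
····██···
·········
14) ·········
·········
····██···
···███···
···██>···
····██···
·········
15) ·········
·········
····██···
···██^···
···██····
····██···
·········
16) ·········
·········
····██···
···█<····
···██····
····██···
·········
17) ·········
·········
····██···
···█·····
···█v····
····██···
·········
18) ·········
·········
····██···
···█·····
···█·>···
····██···
·········
19) ·········
·········
····██···
···█·····
···█·█···
····█v···
·········
20) ·········
·········
····██···
···█·····
···█·█···
····█·>··
·········
21) ·········
·········
····██···
···█·····
···█·█···
····█·█··
······v··
22) ·········
·········
····██···
···█·····
···█·█···
····█·█··
·····<█··
23) ·········
·········
····██···
···█·····
···█·█···
····█^█··
·····██··
24) ·········
·········
····██···
···█·····
···█·█···
····██>··
·····██··
25) ·········
·········
····██···
···█·····
···█·█^··
····██···
·····██··
26) ·········
·········
····██···
···█·····
···█·██>·
····██···
·····██··
27) ·········
·········
····██···
···█·····
···█·███·
····██·v·
·····██··
28) ·········
·········
····██···
···█·····
···█·███·
····██<█·
·····██··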